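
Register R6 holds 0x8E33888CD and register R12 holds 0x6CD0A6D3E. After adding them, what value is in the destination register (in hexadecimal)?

Add column by column in base 16, right to left:
  D+E = B carry 1
  C+3+1 = 0 carry 1
  8+D+1 = 6 carry 1
  8+6+1 = F
  8+A = 2 carry 1
  3+0+1 = 4
  3+D = 0 carry 1
  E+C+1 = B carry 1
  8+6+1 = F

0xFB042F60B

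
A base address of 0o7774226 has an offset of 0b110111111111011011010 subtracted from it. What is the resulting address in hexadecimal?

0x3F9BC

0o7774226 = 0x1FF896 in hexadecimal.
0b110111111111011011010 = 0x1BFEDA in hexadecimal.
Subtract column by column in base 16:
  6-A → C (borrow)
  9-D-1 → B (borrow)
  8-E-1 → 9 (borrow)
  F-F-1 → F (borrow)
  F-B-1 → 3
  1-1 → 0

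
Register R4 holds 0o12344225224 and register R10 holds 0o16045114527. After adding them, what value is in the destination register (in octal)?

Add column by column in base 8, right to left:
  4+7 = 3 carry 1
  2+2+1 = 5
  2+5 = 7
  5+4 = 1 carry 1
  2+1+1 = 4
  2+1 = 3
  4+5 = 1 carry 1
  4+4+1 = 1 carry 1
  3+0+1 = 4
  2+6 = 0 carry 1
  1+1+1 = 3

0o30411341753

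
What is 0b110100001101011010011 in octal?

0o6415323

Group the bits in threes: 110 100 001 101 011 010 011 → 6415323.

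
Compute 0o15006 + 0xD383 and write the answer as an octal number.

0xD383 = 0o151603 in octal.
Add column by column in base 8, right to left:
  6+3 = 1 carry 1
  0+0+1 = 1
  0+6 = 6
  5+1 = 6
  1+5 = 6
  0+1 = 1

0o166611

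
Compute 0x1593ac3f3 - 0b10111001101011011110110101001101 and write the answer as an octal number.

0o23743153246

0x1593ac3f3 = 0o53116541763 in octal.
0b10111001101011011110110101001101 = 0o27153366515 in octal.
Subtract column by column in base 8:
  3-5 → 6 (borrow)
  6-1-1 → 4
  7-5 → 2
  1-6 → 3 (borrow)
  4-6-1 → 5 (borrow)
  5-3-1 → 1
  6-3 → 3
  1-5 → 4 (borrow)
  1-1-1 → 7 (borrow)
  3-7-1 → 3 (borrow)
  5-2-1 → 2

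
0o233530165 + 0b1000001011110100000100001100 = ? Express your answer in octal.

0b1000001011110100000100001100 = 0o1013640414 in octal.
Add column by column in base 8, right to left:
  5+4 = 1 carry 1
  6+1+1 = 0 carry 1
  1+4+1 = 6
  0+0 = 0
  3+4 = 7
  5+6 = 3 carry 1
  3+3+1 = 7
  3+1 = 4
  2+0 = 2
  0+1 = 1

0o1247370601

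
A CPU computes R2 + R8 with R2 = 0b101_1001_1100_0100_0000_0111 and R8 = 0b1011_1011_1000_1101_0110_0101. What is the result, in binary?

Add column by column in base 2, right to left:
  1+1 = 0 carry 1
  1+0+1 = 0 carry 1
  1+1+1 = 1 carry 1
  0+0+1 = 1
  0+0 = 0
  0+1 = 1
  0+1 = 1
  0+0 = 0
  0+1 = 1
  0+0 = 0
  1+1 = 0 carry 1
  0+1+1 = 0 carry 1
  0+0+1 = 1
  0+0 = 0
  1+0 = 1
  1+1 = 0 carry 1
  1+1+1 = 1 carry 1
  0+1+1 = 0 carry 1
  0+0+1 = 1
  1+1 = 0 carry 1
  1+1+1 = 1 carry 1
  0+1+1 = 0 carry 1
  1+0+1 = 0 carry 1
  0+1+1 = 0 carry 1
  final carry 1

0b1000101010101000101101100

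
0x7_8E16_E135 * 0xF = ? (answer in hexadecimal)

0x715357321B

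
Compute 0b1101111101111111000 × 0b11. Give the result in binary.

0b101001111001111101000

Multiply each base-2 digit by 3, carrying:
  0×3 = 0 → write 0
  0×3 = 0 → write 0
  0×3 = 0 → write 0
  1×3 = 3 → write 1 carry 1
  1×3+1 = 4 → write 0 carry 2
  1×3+2 = 5 → write 1 carry 2
  1×3+2 = 5 → write 1 carry 2
  1×3+2 = 5 → write 1 carry 2
  1×3+2 = 5 → write 1 carry 2
  1×3+2 = 5 → write 1 carry 2
  0×3+2 = 2 → write 0 carry 1
  1×3+1 = 4 → write 0 carry 2
  1×3+2 = 5 → write 1 carry 2
  1×3+2 = 5 → write 1 carry 2
  1×3+2 = 5 → write 1 carry 2
  1×3+2 = 5 → write 1 carry 2
  0×3+2 = 2 → write 0 carry 1
  1×3+1 = 4 → write 0 carry 2
  1×3+2 = 5 → write 1 carry 2
  remaining carry: 10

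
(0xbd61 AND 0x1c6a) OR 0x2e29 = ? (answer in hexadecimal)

0x3e69

0xbd61 AND 0x1c6a = 0x1c60.
Then OR with 0x2e29.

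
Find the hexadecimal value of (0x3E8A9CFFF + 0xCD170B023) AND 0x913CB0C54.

0x120A0000

Add column by column in base 16, right to left:
  F+3 = 2 carry 1
  F+2+1 = 2 carry 1
  F+0+1 = 0 carry 1
  C+B+1 = 8 carry 1
  9+0+1 = A
  A+7 = 1 carry 1
  8+1+1 = A
  E+D = B carry 1
  3+C+1 = 0 carry 1
  final carry 1
Sum = 0x10BA1A8022; now AND with 0x913CB0C54:
  1&0=0, 0&9=0, B&1=1, A&3=2, 1&C=0, A&B=A, 8&0=0, 0&C=0, 2&5=0, 2&4=0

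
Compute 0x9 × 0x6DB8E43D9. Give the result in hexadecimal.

Multiply each base-16 digit by 9, carrying:
  9×9 = 81 → write 1 carry 5
  D×9+5 = 122 → write A carry 7
  3×9+7 = 34 → write 2 carry 2
  4×9+2 = 38 → write 6 carry 2
  E×9+2 = 128 → write 0 carry 8
  8×9+8 = 80 → write 0 carry 5
  B×9+5 = 104 → write 8 carry 6
  D×9+6 = 123 → write B carry 7
  6×9+7 = 61 → write D carry 3
  remaining carry: 3

0x3DB80062A1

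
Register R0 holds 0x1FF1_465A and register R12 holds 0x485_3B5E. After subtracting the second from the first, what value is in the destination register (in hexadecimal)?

Subtract column by column in base 16:
  A-E → C (borrow)
  5-5-1 → F (borrow)
  6-B-1 → A (borrow)
  4-3-1 → 0
  1-5 → C (borrow)
  F-8-1 → 6
  F-4 → B
  1-0 → 1

0x1B6C0AFC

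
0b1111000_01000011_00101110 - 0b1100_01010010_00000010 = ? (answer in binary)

0b11010111111000100101100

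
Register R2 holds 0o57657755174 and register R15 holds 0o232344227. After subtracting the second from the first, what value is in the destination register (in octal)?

Subtract column by column in base 8:
  4-7 → 5 (borrow)
  7-2-1 → 4
  1-2 → 7 (borrow)
  5-4-1 → 0
  5-4 → 1
  7-3 → 4
  7-2 → 5
  5-3 → 2
  6-2 → 4
  7-0 → 7
  5-0 → 5

0o57425410745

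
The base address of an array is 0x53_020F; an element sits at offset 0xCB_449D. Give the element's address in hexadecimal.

Add column by column in base 16, right to left:
  F+D = C carry 1
  0+9+1 = A
  2+4 = 6
  0+4 = 4
  3+B = E
  5+C = 1 carry 1
  final carry 1

0x11E46AC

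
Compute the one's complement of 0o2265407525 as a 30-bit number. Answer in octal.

Each oct digit d becomes 7−d:
  2→5, 2→5, 6→1, 5→2, 4→3, 0→7, 7→0, 5→2, 2→5, 5→2

0o5512370252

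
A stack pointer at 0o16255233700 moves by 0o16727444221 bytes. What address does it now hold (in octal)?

Add column by column in base 8, right to left:
  0+1 = 1
  0+2 = 2
  7+2 = 1 carry 1
  3+4+1 = 0 carry 1
  3+4+1 = 0 carry 1
  2+4+1 = 7
  5+7 = 4 carry 1
  5+2+1 = 0 carry 1
  2+7+1 = 2 carry 1
  6+6+1 = 5 carry 1
  1+1+1 = 3

0o35204700121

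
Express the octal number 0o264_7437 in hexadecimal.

Each octal digit is 3 bits: 2=010 6=110 4=100 7=111 4=100 3=011 7=111.
Group the bits into nibbles: 1011 0100 1111 0001 1111 → b4f1f.

0xb4f1f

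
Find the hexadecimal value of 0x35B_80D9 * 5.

0x10C9843D

Multiply each base-16 digit by 5, carrying:
  9×5 = 45 → write D carry 2
  D×5+2 = 67 → write 3 carry 4
  0×5+4 = 4 → write 4
  8×5 = 40 → write 8 carry 2
  B×5+2 = 57 → write 9 carry 3
  5×5+3 = 28 → write C carry 1
  3×5+1 = 16 → write 0 carry 1
  remaining carry: 1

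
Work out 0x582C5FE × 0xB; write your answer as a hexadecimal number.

0x3C9E81EA

Multiply each base-16 digit by 11, carrying:
  E×11 = 154 → write A carry 9
  F×11+9 = 174 → write E carry 10
  5×11+10 = 65 → write 1 carry 4
  C×11+4 = 136 → write 8 carry 8
  2×11+8 = 30 → write E carry 1
  8×11+1 = 89 → write 9 carry 5
  5×11+5 = 60 → write C carry 3
  remaining carry: 3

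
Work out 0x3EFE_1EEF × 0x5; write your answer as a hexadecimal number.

Multiply each base-16 digit by 5, carrying:
  F×5 = 75 → write B carry 4
  E×5+4 = 74 → write A carry 4
  E×5+4 = 74 → write A carry 4
  1×5+4 = 9 → write 9
  E×5 = 70 → write 6 carry 4
  F×5+4 = 79 → write F carry 4
  E×5+4 = 74 → write A carry 4
  3×5+4 = 19 → write 3 carry 1
  remaining carry: 1

0x13AF69AAB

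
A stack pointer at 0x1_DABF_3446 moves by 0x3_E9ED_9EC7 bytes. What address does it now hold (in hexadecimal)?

Add column by column in base 16, right to left:
  6+7 = D
  4+C = 0 carry 1
  4+E+1 = 3 carry 1
  3+9+1 = D
  F+D = C carry 1
  B+E+1 = A carry 1
  A+9+1 = 4 carry 1
  D+E+1 = C carry 1
  1+3+1 = 5

0x5C4ACD30D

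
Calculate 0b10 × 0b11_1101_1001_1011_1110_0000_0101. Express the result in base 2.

Multiply each base-2 digit by 2, carrying:
  1×2 = 2 → write 0 carry 1
  0×2+1 = 1 → write 1
  1×2 = 2 → write 0 carry 1
  0×2+1 = 1 → write 1
  0×2 = 0 → write 0
  0×2 = 0 → write 0
  0×2 = 0 → write 0
  0×2 = 0 → write 0
  0×2 = 0 → write 0
  1×2 = 2 → write 0 carry 1
  1×2+1 = 3 → write 1 carry 1
  1×2+1 = 3 → write 1 carry 1
  1×2+1 = 3 → write 1 carry 1
  1×2+1 = 3 → write 1 carry 1
  0×2+1 = 1 → write 1
  1×2 = 2 → write 0 carry 1
  1×2+1 = 3 → write 1 carry 1
  0×2+1 = 1 → write 1
  0×2 = 0 → write 0
  1×2 = 2 → write 0 carry 1
  1×2+1 = 3 → write 1 carry 1
  0×2+1 = 1 → write 1
  1×2 = 2 → write 0 carry 1
  1×2+1 = 3 → write 1 carry 1
  1×2+1 = 3 → write 1 carry 1
  1×2+1 = 3 → write 1 carry 1
  remaining carry: 1

0b111101100110111110000001010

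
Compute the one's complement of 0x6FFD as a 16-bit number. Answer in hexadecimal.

0x9002

Each hex digit d becomes F−d:
  6→9, F→0, F→0, D→2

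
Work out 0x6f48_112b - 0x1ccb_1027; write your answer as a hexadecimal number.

0x527d0104

Subtract column by column in base 16:
  b-7 → 4
  2-2 → 0
  1-0 → 1
  1-1 → 0
  8-b → d (borrow)
  4-c-1 → 7 (borrow)
  f-c-1 → 2
  6-1 → 5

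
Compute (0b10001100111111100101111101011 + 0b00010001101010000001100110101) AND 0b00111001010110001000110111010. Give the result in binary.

Add column by column in base 2, right to left:
  1+1 = 0 carry 1
  1+0+1 = 0 carry 1
  0+1+1 = 0 carry 1
  1+0+1 = 0 carry 1
  0+1+1 = 0 carry 1
  1+1+1 = 1 carry 1
  1+0+1 = 0 carry 1
  1+0+1 = 0 carry 1
  1+1+1 = 1 carry 1
  1+1+1 = 1 carry 1
  0+0+1 = 1
  1+0 = 1
  0+0 = 0
  0+0 = 0
  1+0 = 1
  1+0 = 1
  1+1 = 0 carry 1
  1+0+1 = 0 carry 1
  1+1+1 = 1 carry 1
  1+0+1 = 0 carry 1
  1+1+1 = 1 carry 1
  0+1+1 = 0 carry 1
  0+0+1 = 1
  1+0 = 1
  1+0 = 1
  0+1 = 1
  0+0 = 0
  0+0 = 0
  1+0 = 1
Sum = 0b10011110101001100111100100000; now AND with 0b00111001010110001000110111010:
  10011110101001100111100100000
& 00111001010110001000110111010
= 00011000000000000000100100000

0b11000000000000000100100000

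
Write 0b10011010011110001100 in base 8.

Group the bits in threes: 010 011 010 011 110 001 100 → 2323614.

0o2323614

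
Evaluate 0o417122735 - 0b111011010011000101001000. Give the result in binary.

0o417122735 = 0b100001111001010010111011101 in binary.
Subtract column by column in base 2:
  1-0 → 1
  0-0 → 0
  1-0 → 1
  1-1 → 0
  1-0 → 1
  0-0 → 0
  1-1 → 0
  1-0 → 1
  1-1 → 0
  0-0 → 0
  1-0 → 1
  0-0 → 0
  0-1 → 1 (borrow)
  1-1-1 → 1 (borrow)
  0-0-1 → 1 (borrow)
  1-0-1 → 0
  0-1 → 1 (borrow)
  0-0-1 → 1 (borrow)
  1-1-1 → 1 (borrow)
  1-1-1 → 1 (borrow)
  1-0-1 → 0
  1-1 → 0
  0-1 → 1 (borrow)
  0-1-1 → 0 (borrow)
  0-0-1 → 1 (borrow)
  0-0-1 → 1 (borrow)
  1-0-1 → 0

0b11010011110111010010010101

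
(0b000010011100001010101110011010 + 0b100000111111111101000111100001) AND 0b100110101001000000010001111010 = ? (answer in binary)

0b100010001000000000010001111010

Add column by column in base 2, right to left:
  0+1 = 1
  1+0 = 1
  0+0 = 0
  1+0 = 1
  1+0 = 1
  0+1 = 1
  0+1 = 1
  1+1 = 0 carry 1
  1+1+1 = 1 carry 1
  1+0+1 = 0 carry 1
  0+0+1 = 1
  1+0 = 1
  0+1 = 1
  1+0 = 1
  0+1 = 1
  1+1 = 0 carry 1
  0+1+1 = 0 carry 1
  0+1+1 = 0 carry 1
  0+1+1 = 0 carry 1
  0+1+1 = 0 carry 1
  1+1+1 = 1 carry 1
  1+1+1 = 1 carry 1
  1+1+1 = 1 carry 1
  0+1+1 = 0 carry 1
  0+0+1 = 1
  1+0 = 1
  0+0 = 0
  0+0 = 0
  0+0 = 0
  0+1 = 1
Sum = 0b100011011100000111110101111011; now AND with 0b100110101001000000010001111010:
  100011011100000111110101111011
& 100110101001000000010001111010
= 100010001000000000010001111010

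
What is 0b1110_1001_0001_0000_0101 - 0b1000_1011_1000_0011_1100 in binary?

0b1011101100011001001

Subtract column by column in base 2:
  1-0 → 1
  0-0 → 0
  1-1 → 0
  0-1 → 1 (borrow)
  0-1-1 → 0 (borrow)
  0-1-1 → 0 (borrow)
  0-0-1 → 1 (borrow)
  0-0-1 → 1 (borrow)
  1-0-1 → 0
  0-0 → 0
  0-0 → 0
  0-1 → 1 (borrow)
  1-1-1 → 1 (borrow)
  0-1-1 → 0 (borrow)
  0-0-1 → 1 (borrow)
  1-1-1 → 1 (borrow)
  0-0-1 → 1 (borrow)
  1-0-1 → 0
  1-0 → 1
  1-1 → 0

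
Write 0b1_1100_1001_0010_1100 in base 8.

Group the bits in threes: 011 100 100 100 101 100 → 344454.

0o344454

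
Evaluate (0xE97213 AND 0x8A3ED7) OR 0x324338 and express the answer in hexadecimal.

0xBA733B

0xE97213 AND 0x8A3ED7 = 0x883213.
Then OR with 0x324338.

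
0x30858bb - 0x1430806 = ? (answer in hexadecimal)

0x1c550b5

Subtract column by column in base 16:
  b-6 → 5
  b-0 → b
  8-8 → 0
  5-0 → 5
  8-3 → 5
  0-4 → c (borrow)
  3-1-1 → 1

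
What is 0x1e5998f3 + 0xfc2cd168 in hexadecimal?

0x11a866a5b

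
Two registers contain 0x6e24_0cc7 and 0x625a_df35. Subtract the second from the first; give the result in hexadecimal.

Subtract column by column in base 16:
  7-5 → 2
  c-3 → 9
  c-f → d (borrow)
  0-d-1 → 2 (borrow)
  4-a-1 → 9 (borrow)
  2-5-1 → c (borrow)
  e-2-1 → b
  6-6 → 0

0xbc92d92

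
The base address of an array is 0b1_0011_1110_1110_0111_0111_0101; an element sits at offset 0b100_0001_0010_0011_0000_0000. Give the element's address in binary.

Add column by column in base 2, right to left:
  1+0 = 1
  0+0 = 0
  1+0 = 1
  0+0 = 0
  1+0 = 1
  1+0 = 1
  1+0 = 1
  0+0 = 0
  1+1 = 0 carry 1
  1+1+1 = 1 carry 1
  1+0+1 = 0 carry 1
  0+0+1 = 1
  0+0 = 0
  1+1 = 0 carry 1
  1+0+1 = 0 carry 1
  1+0+1 = 0 carry 1
  0+1+1 = 0 carry 1
  1+0+1 = 0 carry 1
  1+0+1 = 0 carry 1
  1+0+1 = 0 carry 1
  1+0+1 = 0 carry 1
  1+0+1 = 0 carry 1
  0+1+1 = 0 carry 1
  0+0+1 = 1
  1+0 = 1

0b1100000000000101001110101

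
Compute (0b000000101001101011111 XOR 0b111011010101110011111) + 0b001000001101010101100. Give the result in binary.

First 0b000000101001101011111 XOR 0b111011010101110011111 = 0b111011111100011000000.
Add column by column in base 2, right to left:
  0+0 = 0
  0+0 = 0
  0+1 = 1
  0+1 = 1
  0+0 = 0
  0+1 = 1
  1+0 = 1
  1+1 = 0 carry 1
  0+0+1 = 1
  0+1 = 1
  0+0 = 0
  1+1 = 0 carry 1
  1+1+1 = 1 carry 1
  1+0+1 = 0 carry 1
  1+0+1 = 0 carry 1
  1+0+1 = 0 carry 1
  1+0+1 = 0 carry 1
  0+0+1 = 1
  1+1 = 0 carry 1
  1+0+1 = 0 carry 1
  1+0+1 = 0 carry 1
  final carry 1

0b1000100001001101101100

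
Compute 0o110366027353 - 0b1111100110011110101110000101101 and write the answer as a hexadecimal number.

0o110366027353 = 0x243D82EEB in hexadecimal.
0b1111100110011110101110000101101 = 0x7CCF5C2D in hexadecimal.
Subtract column by column in base 16:
  B-D → E (borrow)
  E-2-1 → B
  E-C → 2
  2-5 → D (borrow)
  8-F-1 → 8 (borrow)
  D-C-1 → 0
  3-C → 7 (borrow)
  4-7-1 → C (borrow)
  2-0-1 → 1

0x1C708D2BE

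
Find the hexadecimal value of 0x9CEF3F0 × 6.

Multiply each base-16 digit by 6, carrying:
  0×6 = 0 → write 0
  F×6 = 90 → write A carry 5
  3×6+5 = 23 → write 7 carry 1
  F×6+1 = 91 → write B carry 5
  E×6+5 = 89 → write 9 carry 5
  C×6+5 = 77 → write D carry 4
  9×6+4 = 58 → write A carry 3
  remaining carry: 3

0x3AD9B7A0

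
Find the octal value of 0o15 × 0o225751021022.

Multiply each base-8 digit by 13, carrying:
  2×13 = 26 → write 2 carry 3
  2×13+3 = 29 → write 5 carry 3
  0×13+3 = 3 → write 3
  1×13 = 13 → write 5 carry 1
  2×13+1 = 27 → write 3 carry 3
  0×13+3 = 3 → write 3
  1×13 = 13 → write 5 carry 1
  5×13+1 = 66 → write 2 carry 8
  7×13+8 = 99 → write 3 carry 12
  5×13+12 = 77 → write 5 carry 9
  2×13+9 = 35 → write 3 carry 4
  2×13+4 = 30 → write 6 carry 3
  remaining carry: 3

0o3635325335352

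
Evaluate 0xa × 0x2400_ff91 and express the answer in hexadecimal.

Multiply each base-16 digit by 10, carrying:
  1×10 = 10 → write a
  9×10 = 90 → write a carry 5
  f×10+5 = 155 → write b carry 9
  f×10+9 = 159 → write f carry 9
  0×10+9 = 9 → write 9
  0×10 = 0 → write 0
  4×10 = 40 → write 8 carry 2
  2×10+2 = 22 → write 6 carry 1
  remaining carry: 1

0x16809fbaa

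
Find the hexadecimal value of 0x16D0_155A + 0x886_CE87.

0x1F56E3E1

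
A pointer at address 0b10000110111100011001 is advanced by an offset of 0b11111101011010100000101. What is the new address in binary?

0b100001110010010000011110

Add column by column in base 2, right to left:
  1+1 = 0 carry 1
  0+0+1 = 1
  0+1 = 1
  1+0 = 1
  1+0 = 1
  0+0 = 0
  0+0 = 0
  0+0 = 0
  1+1 = 0 carry 1
  1+0+1 = 0 carry 1
  1+1+1 = 1 carry 1
  1+0+1 = 0 carry 1
  0+1+1 = 0 carry 1
  1+1+1 = 1 carry 1
  1+0+1 = 0 carry 1
  0+1+1 = 0 carry 1
  0+0+1 = 1
  0+1 = 1
  0+1 = 1
  1+1 = 0 carry 1
  0+1+1 = 0 carry 1
  0+1+1 = 0 carry 1
  0+1+1 = 0 carry 1
  final carry 1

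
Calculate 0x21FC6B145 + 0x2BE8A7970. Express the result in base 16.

Add column by column in base 16, right to left:
  5+0 = 5
  4+7 = B
  1+9 = A
  B+7 = 2 carry 1
  6+A+1 = 1 carry 1
  C+8+1 = 5 carry 1
  F+E+1 = E carry 1
  1+B+1 = D
  2+2 = 4

0x4DE512AB5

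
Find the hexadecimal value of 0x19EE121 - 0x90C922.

Subtract column by column in base 16:
  1-2 → F (borrow)
  2-2-1 → F (borrow)
  1-9-1 → 7 (borrow)
  E-C-1 → 1
  E-0 → E
  9-9 → 0
  1-0 → 1

0x10E17FF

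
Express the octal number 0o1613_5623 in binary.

0b1110001011101110010011

Each octal digit is 3 bits: 1=001 6=110 1=001 3=011 5=101 6=110 2=010 3=011.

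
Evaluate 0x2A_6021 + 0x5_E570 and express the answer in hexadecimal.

Add column by column in base 16, right to left:
  1+0 = 1
  2+7 = 9
  0+5 = 5
  6+E = 4 carry 1
  A+5+1 = 0 carry 1
  2+0+1 = 3

0x304591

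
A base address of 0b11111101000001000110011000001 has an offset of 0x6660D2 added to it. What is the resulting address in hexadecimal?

0x2006ED93

0b11111101000001000110011000001 = 0x1FA08CC1 in hexadecimal.
Add column by column in base 16, right to left:
  1+2 = 3
  C+D = 9 carry 1
  C+0+1 = D
  8+6 = E
  0+6 = 6
  A+6 = 0 carry 1
  F+0+1 = 0 carry 1
  1+0+1 = 2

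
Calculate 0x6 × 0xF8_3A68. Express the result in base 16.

Multiply each base-16 digit by 6, carrying:
  8×6 = 48 → write 0 carry 3
  6×6+3 = 39 → write 7 carry 2
  A×6+2 = 62 → write E carry 3
  3×6+3 = 21 → write 5 carry 1
  8×6+1 = 49 → write 1 carry 3
  F×6+3 = 93 → write D carry 5
  remaining carry: 5

0x5D15E70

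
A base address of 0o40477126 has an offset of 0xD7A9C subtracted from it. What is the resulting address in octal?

0xD7A9C = 0o3275234 in octal.
Subtract column by column in base 8:
  6-4 → 2
  2-3 → 7 (borrow)
  1-2-1 → 6 (borrow)
  7-5-1 → 1
  7-7 → 0
  4-2 → 2
  0-3 → 5 (borrow)
  4-0-1 → 3

0o35201672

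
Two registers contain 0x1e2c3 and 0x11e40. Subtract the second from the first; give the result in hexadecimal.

Subtract column by column in base 16:
  3-0 → 3
  c-4 → 8
  2-e → 4 (borrow)
  e-1-1 → c
  1-1 → 0

0xc483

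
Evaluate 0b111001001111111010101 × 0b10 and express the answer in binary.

0b1110010011111110101010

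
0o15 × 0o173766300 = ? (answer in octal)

0o3113602700

Multiply each base-8 digit by 13, carrying:
  0×13 = 0 → write 0
  0×13 = 0 → write 0
  3×13 = 39 → write 7 carry 4
  6×13+4 = 82 → write 2 carry 10
  6×13+10 = 88 → write 0 carry 11
  7×13+11 = 102 → write 6 carry 12
  3×13+12 = 51 → write 3 carry 6
  7×13+6 = 97 → write 1 carry 12
  1×13+12 = 25 → write 1 carry 3
  remaining carry: 3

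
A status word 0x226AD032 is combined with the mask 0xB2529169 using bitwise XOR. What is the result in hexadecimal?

XOR each hex digit independently (no carries):
  2^B=9, 2^2=0, 6^5=3, A^2=8, D^9=4, 0^1=1, 3^6=5, 2^9=B

0x9038415B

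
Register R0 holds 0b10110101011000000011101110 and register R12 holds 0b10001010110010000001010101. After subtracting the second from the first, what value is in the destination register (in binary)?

0b101010100110000010011001

Subtract column by column in base 2:
  0-1 → 1 (borrow)
  1-0-1 → 0
  1-1 → 0
  1-0 → 1
  0-1 → 1 (borrow)
  1-0-1 → 0
  1-1 → 0
  1-0 → 1
  0-0 → 0
  0-0 → 0
  0-0 → 0
  0-0 → 0
  0-0 → 0
  0-1 → 1 (borrow)
  0-0-1 → 1 (borrow)
  1-0-1 → 0
  1-1 → 0
  0-1 → 1 (borrow)
  1-0-1 → 0
  0-1 → 1 (borrow)
  1-0-1 → 0
  0-1 → 1 (borrow)
  1-0-1 → 0
  1-0 → 1
  0-0 → 0
  1-1 → 0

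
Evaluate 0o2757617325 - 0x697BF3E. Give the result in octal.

0o2111657627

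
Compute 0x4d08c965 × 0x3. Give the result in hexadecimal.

0xe71a5c2f

Multiply each base-16 digit by 3, carrying:
  5×3 = 15 → write f
  6×3 = 18 → write 2 carry 1
  9×3+1 = 28 → write c carry 1
  c×3+1 = 37 → write 5 carry 2
  8×3+2 = 26 → write a carry 1
  0×3+1 = 1 → write 1
  d×3 = 39 → write 7 carry 2
  4×3+2 = 14 → write e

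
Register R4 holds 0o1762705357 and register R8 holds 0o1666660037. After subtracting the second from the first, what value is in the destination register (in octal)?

0o74025320

Subtract column by column in base 8:
  7-7 → 0
  5-3 → 2
  3-0 → 3
  5-0 → 5
  0-6 → 2 (borrow)
  7-6-1 → 0
  2-6 → 4 (borrow)
  6-6-1 → 7 (borrow)
  7-6-1 → 0
  1-1 → 0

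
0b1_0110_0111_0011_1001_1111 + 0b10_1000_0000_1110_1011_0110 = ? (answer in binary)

Add column by column in base 2, right to left:
  1+0 = 1
  1+1 = 0 carry 1
  1+1+1 = 1 carry 1
  1+0+1 = 0 carry 1
  1+1+1 = 1 carry 1
  0+1+1 = 0 carry 1
  0+0+1 = 1
  1+1 = 0 carry 1
  1+0+1 = 0 carry 1
  1+1+1 = 1 carry 1
  0+1+1 = 0 carry 1
  0+1+1 = 0 carry 1
  1+0+1 = 0 carry 1
  1+0+1 = 0 carry 1
  1+0+1 = 0 carry 1
  0+0+1 = 1
  0+0 = 0
  1+0 = 1
  1+0 = 1
  0+1 = 1
  1+0 = 1
  0+1 = 1

0b1111101000001001010101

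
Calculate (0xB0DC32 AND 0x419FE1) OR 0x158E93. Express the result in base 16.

0x159EB3

0xB0DC32 AND 0x419FE1 = 0x009C20.
Then OR with 0x158E93.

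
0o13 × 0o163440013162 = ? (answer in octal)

Multiply each base-8 digit by 11, carrying:
  2×11 = 22 → write 6 carry 2
  6×11+2 = 68 → write 4 carry 8
  1×11+8 = 19 → write 3 carry 2
  3×11+2 = 35 → write 3 carry 4
  1×11+4 = 15 → write 7 carry 1
  0×11+1 = 1 → write 1
  0×11 = 0 → write 0
  4×11 = 44 → write 4 carry 5
  4×11+5 = 49 → write 1 carry 6
  3×11+6 = 39 → write 7 carry 4
  6×11+4 = 70 → write 6 carry 8
  1×11+8 = 19 → write 3 carry 2
  remaining carry: 2

0o2367140173346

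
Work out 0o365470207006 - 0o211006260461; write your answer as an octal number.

Subtract column by column in base 8:
  6-1 → 5
  0-6 → 2 (borrow)
  0-4-1 → 3 (borrow)
  7-0-1 → 6
  0-6 → 2 (borrow)
  2-2-1 → 7 (borrow)
  0-6-1 → 1 (borrow)
  7-0-1 → 6
  4-0 → 4
  5-1 → 4
  6-1 → 5
  3-2 → 1

0o154461726325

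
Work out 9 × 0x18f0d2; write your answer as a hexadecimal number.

0xe07762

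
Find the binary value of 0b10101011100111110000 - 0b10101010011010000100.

0b1001101101100

Subtract column by column in base 2:
  0-0 → 0
  0-0 → 0
  0-1 → 1 (borrow)
  0-0-1 → 1 (borrow)
  1-0-1 → 0
  1-0 → 1
  1-0 → 1
  1-1 → 0
  1-0 → 1
  0-1 → 1 (borrow)
  0-1-1 → 0 (borrow)
  1-0-1 → 0
  1-0 → 1
  1-1 → 0
  0-0 → 0
  1-1 → 0
  0-0 → 0
  1-1 → 0
  0-0 → 0
  1-1 → 0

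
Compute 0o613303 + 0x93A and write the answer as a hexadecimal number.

0o613303 = 0x316C3 in hexadecimal.
Add column by column in base 16, right to left:
  3+A = D
  C+3 = F
  6+9 = F
  1+0 = 1
  3+0 = 3

0x31FFD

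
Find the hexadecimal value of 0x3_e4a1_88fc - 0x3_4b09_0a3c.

0x99987ec0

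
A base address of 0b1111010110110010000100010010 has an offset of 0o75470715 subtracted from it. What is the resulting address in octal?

0o1631127505

0b1111010110110010000100010010 = 0o1726620422 in octal.
Subtract column by column in base 8:
  2-5 → 5 (borrow)
  2-1-1 → 0
  4-7 → 5 (borrow)
  0-0-1 → 7 (borrow)
  2-7-1 → 2 (borrow)
  6-4-1 → 1
  6-5 → 1
  2-7 → 3 (borrow)
  7-0-1 → 6
  1-0 → 1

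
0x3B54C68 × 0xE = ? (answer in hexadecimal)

Multiply each base-16 digit by 14, carrying:
  8×14 = 112 → write 0 carry 7
  6×14+7 = 91 → write B carry 5
  C×14+5 = 173 → write D carry 10
  4×14+10 = 66 → write 2 carry 4
  5×14+4 = 74 → write A carry 4
  B×14+4 = 158 → write E carry 9
  3×14+9 = 51 → write 3 carry 3
  remaining carry: 3

0x33EA2DB0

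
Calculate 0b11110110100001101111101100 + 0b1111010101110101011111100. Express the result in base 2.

0b101110001010000011011101000

Add column by column in base 2, right to left:
  0+0 = 0
  0+0 = 0
  1+1 = 0 carry 1
  1+1+1 = 1 carry 1
  0+1+1 = 0 carry 1
  1+1+1 = 1 carry 1
  1+1+1 = 1 carry 1
  1+1+1 = 1 carry 1
  1+0+1 = 0 carry 1
  1+1+1 = 1 carry 1
  0+0+1 = 1
  1+1 = 0 carry 1
  1+0+1 = 0 carry 1
  0+1+1 = 0 carry 1
  0+1+1 = 0 carry 1
  0+1+1 = 0 carry 1
  0+0+1 = 1
  1+1 = 0 carry 1
  0+0+1 = 1
  1+1 = 0 carry 1
  1+0+1 = 0 carry 1
  0+1+1 = 0 carry 1
  1+1+1 = 1 carry 1
  1+1+1 = 1 carry 1
  1+1+1 = 1 carry 1
  1+0+1 = 0 carry 1
  final carry 1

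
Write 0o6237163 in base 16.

0x193E73

Each octal digit is 3 bits: 6=110 2=010 3=011 7=111 1=001 6=110 3=011.
Group the bits into nibbles: 0001 1001 0011 1110 0111 0011 → 193E73.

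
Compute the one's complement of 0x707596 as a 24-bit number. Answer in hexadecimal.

0x8F8A69

Each hex digit d becomes F−d:
  7→8, 0→F, 7→8, 5→A, 9→6, 6→9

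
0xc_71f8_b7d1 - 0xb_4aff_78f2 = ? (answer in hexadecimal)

Subtract column by column in base 16:
  1-2 → f (borrow)
  d-f-1 → d (borrow)
  7-8-1 → e (borrow)
  b-7-1 → 3
  8-f → 9 (borrow)
  f-f-1 → f (borrow)
  1-a-1 → 6 (borrow)
  7-4-1 → 2
  c-b → 1

0x126f93edf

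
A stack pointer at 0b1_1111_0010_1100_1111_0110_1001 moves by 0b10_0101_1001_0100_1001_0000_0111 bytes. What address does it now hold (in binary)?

Add column by column in base 2, right to left:
  1+1 = 0 carry 1
  0+1+1 = 0 carry 1
  0+1+1 = 0 carry 1
  1+0+1 = 0 carry 1
  0+0+1 = 1
  1+0 = 1
  1+0 = 1
  0+0 = 0
  1+1 = 0 carry 1
  1+0+1 = 0 carry 1
  1+0+1 = 0 carry 1
  1+1+1 = 1 carry 1
  0+0+1 = 1
  0+0 = 0
  1+1 = 0 carry 1
  1+0+1 = 0 carry 1
  0+1+1 = 0 carry 1
  1+0+1 = 0 carry 1
  0+0+1 = 1
  0+1 = 1
  1+1 = 0 carry 1
  1+0+1 = 0 carry 1
  1+1+1 = 1 carry 1
  1+0+1 = 0 carry 1
  1+0+1 = 0 carry 1
  0+1+1 = 0 carry 1
  final carry 1

0b100010011000001100001110000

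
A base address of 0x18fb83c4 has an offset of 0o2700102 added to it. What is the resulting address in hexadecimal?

0o2700102 = 0xb8042 in hexadecimal.
Add column by column in base 16, right to left:
  4+2 = 6
  c+4 = 0 carry 1
  3+0+1 = 4
  8+8 = 0 carry 1
  b+b+1 = 7 carry 1
  f+0+1 = 0 carry 1
  8+0+1 = 9
  1+0 = 1

0x19070406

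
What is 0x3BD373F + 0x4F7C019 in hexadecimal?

Add column by column in base 16, right to left:
  F+9 = 8 carry 1
  3+1+1 = 5
  7+0 = 7
  3+C = F
  D+7 = 4 carry 1
  B+F+1 = B carry 1
  3+4+1 = 8

0x8B4F758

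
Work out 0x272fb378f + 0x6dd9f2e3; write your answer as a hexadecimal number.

Add column by column in base 16, right to left:
  f+3 = 2 carry 1
  8+e+1 = 7 carry 1
  7+2+1 = a
  3+f = 2 carry 1
  b+9+1 = 5 carry 1
  f+d+1 = d carry 1
  2+d+1 = 0 carry 1
  7+6+1 = e
  2+0 = 2

0x2e0d52a72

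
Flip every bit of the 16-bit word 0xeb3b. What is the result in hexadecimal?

0x14c4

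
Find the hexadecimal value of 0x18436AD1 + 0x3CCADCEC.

Add column by column in base 16, right to left:
  1+C = D
  D+E = B carry 1
  A+C+1 = 7 carry 1
  6+D+1 = 4 carry 1
  3+A+1 = E
  4+C = 0 carry 1
  8+C+1 = 5 carry 1
  1+3+1 = 5

0x550E47BD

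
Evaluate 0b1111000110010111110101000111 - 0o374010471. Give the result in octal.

0o1312266016

0b1111000110010111110101000111 = 0o1706276507 in octal.
Subtract column by column in base 8:
  7-1 → 6
  0-7 → 1 (borrow)
  5-4-1 → 0
  6-0 → 6
  7-1 → 6
  2-0 → 2
  6-4 → 2
  0-7 → 1 (borrow)
  7-3-1 → 3
  1-0 → 1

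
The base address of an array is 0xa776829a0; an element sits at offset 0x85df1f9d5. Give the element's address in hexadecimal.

Add column by column in base 16, right to left:
  0+5 = 5
  a+d = 7 carry 1
  9+9+1 = 3 carry 1
  2+f+1 = 2 carry 1
  8+1+1 = a
  6+f = 5 carry 1
  7+d+1 = 5 carry 1
  7+5+1 = d
  a+8 = 2 carry 1
  final carry 1

0x12d55a2375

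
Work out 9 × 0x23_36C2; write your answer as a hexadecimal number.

0x13CECD2

Multiply each base-16 digit by 9, carrying:
  2×9 = 18 → write 2 carry 1
  C×9+1 = 109 → write D carry 6
  6×9+6 = 60 → write C carry 3
  3×9+3 = 30 → write E carry 1
  3×9+1 = 28 → write C carry 1
  2×9+1 = 19 → write 3 carry 1
  remaining carry: 1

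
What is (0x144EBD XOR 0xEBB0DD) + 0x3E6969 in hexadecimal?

0x13E67C9

First 0x144EBD XOR 0xEBB0DD = 0xFFFE60.
Add column by column in base 16, right to left:
  0+9 = 9
  6+6 = C
  E+9 = 7 carry 1
  F+6+1 = 6 carry 1
  F+E+1 = E carry 1
  F+3+1 = 3 carry 1
  final carry 1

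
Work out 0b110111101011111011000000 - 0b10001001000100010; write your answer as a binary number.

Subtract column by column in base 2:
  0-0 → 0
  0-1 → 1 (borrow)
  0-0-1 → 1 (borrow)
  0-0-1 → 1 (borrow)
  0-0-1 → 1 (borrow)
  0-1-1 → 0 (borrow)
  1-0-1 → 0
  1-0 → 1
  0-0 → 0
  1-1 → 0
  1-0 → 1
  1-0 → 1
  1-1 → 0
  1-0 → 1
  0-0 → 0
  1-0 → 1
  0-1 → 1 (borrow)
  1-0-1 → 0
  1-0 → 1
  1-0 → 1
  1-0 → 1
  0-0 → 0
  1-0 → 1
  1-0 → 1

0b110111011010110010011110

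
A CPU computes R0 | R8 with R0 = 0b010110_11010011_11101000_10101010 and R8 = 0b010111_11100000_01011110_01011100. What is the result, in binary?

OR bit by bit (1 where either bit is 1):
  010110110100111110100010101010
| 010111111000000101111001011100
= 010111111100111111111011111110

0b010111111100111111111011111110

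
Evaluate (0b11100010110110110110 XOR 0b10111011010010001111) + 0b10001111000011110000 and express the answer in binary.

0b11101000101000101001

First 0b11100010110110110110 XOR 0b10111011010010001111 = 0b01011001100100111001.
Add column by column in base 2, right to left:
  1+0 = 1
  0+0 = 0
  0+0 = 0
  1+0 = 1
  1+1 = 0 carry 1
  1+1+1 = 1 carry 1
  0+1+1 = 0 carry 1
  0+1+1 = 0 carry 1
  1+0+1 = 0 carry 1
  0+0+1 = 1
  0+0 = 0
  1+0 = 1
  1+1 = 0 carry 1
  0+1+1 = 0 carry 1
  0+1+1 = 0 carry 1
  1+1+1 = 1 carry 1
  1+0+1 = 0 carry 1
  0+0+1 = 1
  1+0 = 1
  0+1 = 1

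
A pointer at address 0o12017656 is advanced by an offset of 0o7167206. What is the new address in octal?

Add column by column in base 8, right to left:
  6+6 = 4 carry 1
  5+0+1 = 6
  6+2 = 0 carry 1
  7+7+1 = 7 carry 1
  1+6+1 = 0 carry 1
  0+1+1 = 2
  2+7 = 1 carry 1
  1+0+1 = 2

0o21207064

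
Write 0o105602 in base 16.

0x8b82

Each octal digit is 3 bits: 1=001 0=000 5=101 6=110 0=000 2=010.
Group the bits into nibbles: 1000 1011 1000 0010 → 8b82.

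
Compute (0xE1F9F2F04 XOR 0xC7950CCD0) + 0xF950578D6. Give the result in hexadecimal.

0x11FBD55CAA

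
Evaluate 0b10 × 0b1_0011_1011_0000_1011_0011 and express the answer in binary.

0b1001110110000101100110

Multiply each base-2 digit by 2, carrying:
  1×2 = 2 → write 0 carry 1
  1×2+1 = 3 → write 1 carry 1
  0×2+1 = 1 → write 1
  0×2 = 0 → write 0
  1×2 = 2 → write 0 carry 1
  1×2+1 = 3 → write 1 carry 1
  0×2+1 = 1 → write 1
  1×2 = 2 → write 0 carry 1
  0×2+1 = 1 → write 1
  0×2 = 0 → write 0
  0×2 = 0 → write 0
  0×2 = 0 → write 0
  1×2 = 2 → write 0 carry 1
  1×2+1 = 3 → write 1 carry 1
  0×2+1 = 1 → write 1
  1×2 = 2 → write 0 carry 1
  1×2+1 = 3 → write 1 carry 1
  1×2+1 = 3 → write 1 carry 1
  0×2+1 = 1 → write 1
  0×2 = 0 → write 0
  1×2 = 2 → write 0 carry 1
  remaining carry: 1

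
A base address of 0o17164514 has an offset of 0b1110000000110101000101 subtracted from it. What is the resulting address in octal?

0o1156007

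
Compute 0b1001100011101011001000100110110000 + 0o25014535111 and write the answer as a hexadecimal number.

0x30BDF43F9

0b1001100011101011001000100110110000 = 0x263AC89B0 in hexadecimal.
0o25014535111 = 0xA832BA49 in hexadecimal.
Add column by column in base 16, right to left:
  0+9 = 9
  B+4 = F
  9+A = 3 carry 1
  8+B+1 = 4 carry 1
  C+2+1 = F
  A+3 = D
  3+8 = B
  6+A = 0 carry 1
  2+0+1 = 3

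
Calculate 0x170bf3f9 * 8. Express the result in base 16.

0xb85f9fc8

Multiply each base-16 digit by 8, carrying:
  9×8 = 72 → write 8 carry 4
  f×8+4 = 124 → write c carry 7
  3×8+7 = 31 → write f carry 1
  f×8+1 = 121 → write 9 carry 7
  b×8+7 = 95 → write f carry 5
  0×8+5 = 5 → write 5
  7×8 = 56 → write 8 carry 3
  1×8+3 = 11 → write b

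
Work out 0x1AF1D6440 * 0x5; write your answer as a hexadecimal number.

0x86B92F540

Multiply each base-16 digit by 5, carrying:
  0×5 = 0 → write 0
  4×5 = 20 → write 4 carry 1
  4×5+1 = 21 → write 5 carry 1
  6×5+1 = 31 → write F carry 1
  D×5+1 = 66 → write 2 carry 4
  1×5+4 = 9 → write 9
  F×5 = 75 → write B carry 4
  A×5+4 = 54 → write 6 carry 3
  1×5+3 = 8 → write 8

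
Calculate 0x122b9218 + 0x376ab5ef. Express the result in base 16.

Add column by column in base 16, right to left:
  8+f = 7 carry 1
  1+e+1 = 0 carry 1
  2+5+1 = 8
  9+b = 4 carry 1
  b+a+1 = 6 carry 1
  2+6+1 = 9
  2+7 = 9
  1+3 = 4

0x49964807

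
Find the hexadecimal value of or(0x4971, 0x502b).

0x597b

OR each hex digit independently (no carries):
  4|5=5, 9|0=9, 7|2=7, 1|b=b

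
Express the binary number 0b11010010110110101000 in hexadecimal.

0xd2da8

Group the bits into nibbles: 1101 0010 1101 1010 1000 → d2da8.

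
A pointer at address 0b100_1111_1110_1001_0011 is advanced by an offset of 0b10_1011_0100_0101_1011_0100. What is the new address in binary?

0b1100000100010001000111

Add column by column in base 2, right to left:
  1+0 = 1
  1+0 = 1
  0+1 = 1
  0+0 = 0
  1+1 = 0 carry 1
  0+1+1 = 0 carry 1
  0+0+1 = 1
  1+1 = 0 carry 1
  0+1+1 = 0 carry 1
  1+0+1 = 0 carry 1
  1+1+1 = 1 carry 1
  1+0+1 = 0 carry 1
  1+0+1 = 0 carry 1
  1+0+1 = 0 carry 1
  1+1+1 = 1 carry 1
  1+0+1 = 0 carry 1
  0+1+1 = 0 carry 1
  0+1+1 = 0 carry 1
  1+0+1 = 0 carry 1
  0+1+1 = 0 carry 1
  0+0+1 = 1
  0+1 = 1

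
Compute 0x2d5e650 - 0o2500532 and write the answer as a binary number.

0b10110010110110010011110110

0x2d5e650 = 0b10110101011110011001010000 in binary.
0o2500532 = 0b10101000000101011010 in binary.
Subtract column by column in base 2:
  0-0 → 0
  0-1 → 1 (borrow)
  0-0-1 → 1 (borrow)
  0-1-1 → 0 (borrow)
  1-1-1 → 1 (borrow)
  0-0-1 → 1 (borrow)
  1-1-1 → 1 (borrow)
  0-0-1 → 1 (borrow)
  0-1-1 → 0 (borrow)
  1-0-1 → 0
  1-0 → 1
  0-0 → 0
  0-0 → 0
  1-0 → 1
  1-0 → 1
  1-1 → 0
  1-0 → 1
  0-1 → 1 (borrow)
  1-0-1 → 0
  0-1 → 1 (borrow)
  1-0-1 → 0
  0-0 → 0
  1-0 → 1
  1-0 → 1
  0-0 → 0
  1-0 → 1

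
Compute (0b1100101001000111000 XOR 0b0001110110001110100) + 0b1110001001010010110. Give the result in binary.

First 0b1100101001000111000 XOR 0b0001110110001110100 = 0b1101011111001001100.
Add column by column in base 2, right to left:
  0+0 = 0
  0+1 = 1
  1+1 = 0 carry 1
  1+0+1 = 0 carry 1
  0+1+1 = 0 carry 1
  0+0+1 = 1
  1+0 = 1
  0+1 = 1
  0+0 = 0
  1+1 = 0 carry 1
  1+0+1 = 0 carry 1
  1+0+1 = 0 carry 1
  1+1+1 = 1 carry 1
  1+0+1 = 0 carry 1
  0+0+1 = 1
  1+0 = 1
  0+1 = 1
  1+1 = 0 carry 1
  1+1+1 = 1 carry 1
  final carry 1

0b11011101000011100010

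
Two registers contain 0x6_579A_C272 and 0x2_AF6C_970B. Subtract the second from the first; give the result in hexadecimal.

Subtract column by column in base 16:
  2-B → 7 (borrow)
  7-0-1 → 6
  2-7 → B (borrow)
  C-9-1 → 2
  A-C → E (borrow)
  9-6-1 → 2
  7-F → 8 (borrow)
  5-A-1 → A (borrow)
  6-2-1 → 3

0x3A82E2B67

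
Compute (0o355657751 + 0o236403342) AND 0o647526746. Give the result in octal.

0o604022302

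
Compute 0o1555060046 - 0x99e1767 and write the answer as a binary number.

0o1555060046 = 0b1101101101000110000000100110 in binary.
0x99e1767 = 0b1001100111100001011101100111 in binary.
Subtract column by column in base 2:
  0-1 → 1 (borrow)
  1-1-1 → 1 (borrow)
  1-1-1 → 1 (borrow)
  0-0-1 → 1 (borrow)
  0-0-1 → 1 (borrow)
  1-1-1 → 1 (borrow)
  0-1-1 → 0 (borrow)
  0-0-1 → 1 (borrow)
  0-1-1 → 0 (borrow)
  0-1-1 → 0 (borrow)
  0-1-1 → 0 (borrow)
  0-0-1 → 1 (borrow)
  0-1-1 → 0 (borrow)
  1-0-1 → 0
  1-0 → 1
  0-0 → 0
  0-0 → 0
  0-1 → 1 (borrow)
  1-1-1 → 1 (borrow)
  0-1-1 → 0 (borrow)
  1-1-1 → 1 (borrow)
  1-0-1 → 0
  0-0 → 0
  1-1 → 0
  1-1 → 0
  0-0 → 0
  1-0 → 1
  1-1 → 0

0b100000101100100100010111111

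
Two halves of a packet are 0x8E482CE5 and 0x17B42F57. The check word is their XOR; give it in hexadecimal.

0x99FC03B2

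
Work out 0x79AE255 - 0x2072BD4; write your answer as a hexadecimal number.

0x593B681

Subtract column by column in base 16:
  5-4 → 1
  5-D → 8 (borrow)
  2-B-1 → 6 (borrow)
  E-2-1 → B
  A-7 → 3
  9-0 → 9
  7-2 → 5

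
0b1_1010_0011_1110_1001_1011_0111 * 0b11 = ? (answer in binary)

0b100111010111011110100100101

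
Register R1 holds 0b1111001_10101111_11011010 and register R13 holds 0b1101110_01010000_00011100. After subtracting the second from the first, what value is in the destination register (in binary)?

0b10110101111110111110

Subtract column by column in base 2:
  0-0 → 0
  1-0 → 1
  0-1 → 1 (borrow)
  1-1-1 → 1 (borrow)
  1-1-1 → 1 (borrow)
  0-0-1 → 1 (borrow)
  1-0-1 → 0
  1-0 → 1
  1-0 → 1
  1-0 → 1
  1-0 → 1
  1-0 → 1
  0-1 → 1 (borrow)
  1-0-1 → 0
  0-1 → 1 (borrow)
  1-0-1 → 0
  1-0 → 1
  0-1 → 1 (borrow)
  0-1-1 → 0 (borrow)
  1-1-1 → 1 (borrow)
  1-0-1 → 0
  1-1 → 0
  1-1 → 0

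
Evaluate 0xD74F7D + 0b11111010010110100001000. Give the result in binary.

0xD74F7D = 0b110101110100111101111101 in binary.
Add column by column in base 2, right to left:
  1+0 = 1
  0+0 = 0
  1+0 = 1
  1+1 = 0 carry 1
  1+0+1 = 0 carry 1
  1+0+1 = 0 carry 1
  1+0+1 = 0 carry 1
  0+0+1 = 1
  1+1 = 0 carry 1
  1+0+1 = 0 carry 1
  1+1+1 = 1 carry 1
  1+1+1 = 1 carry 1
  0+0+1 = 1
  0+1 = 1
  1+0 = 1
  0+0 = 0
  1+1 = 0 carry 1
  1+0+1 = 0 carry 1
  1+1+1 = 1 carry 1
  0+1+1 = 0 carry 1
  1+1+1 = 1 carry 1
  0+1+1 = 0 carry 1
  1+1+1 = 1 carry 1
  1+0+1 = 0 carry 1
  final carry 1

0b1010101000111110010000101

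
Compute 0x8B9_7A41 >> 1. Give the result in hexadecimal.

0x45CBD20

1 bits is not a whole number of base-16 digits; in binary: 1000101110010111101001000001 >> 1 = 100010111001011110100100000.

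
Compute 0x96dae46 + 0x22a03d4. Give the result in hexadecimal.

Add column by column in base 16, right to left:
  6+4 = a
  4+d = 1 carry 1
  e+3+1 = 2 carry 1
  a+0+1 = b
  d+a = 7 carry 1
  6+2+1 = 9
  9+2 = b

0xb97b21a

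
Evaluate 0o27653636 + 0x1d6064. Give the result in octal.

0o37134002

0x1d6064 = 0o7260144 in octal.
Add column by column in base 8, right to left:
  6+4 = 2 carry 1
  3+4+1 = 0 carry 1
  6+1+1 = 0 carry 1
  3+0+1 = 4
  5+6 = 3 carry 1
  6+2+1 = 1 carry 1
  7+7+1 = 7 carry 1
  2+0+1 = 3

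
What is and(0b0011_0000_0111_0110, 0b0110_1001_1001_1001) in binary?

0b0010000000010000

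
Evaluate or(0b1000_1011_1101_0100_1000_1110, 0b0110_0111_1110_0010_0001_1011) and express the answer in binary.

0b111011111111011010011111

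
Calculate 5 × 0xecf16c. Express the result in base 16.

0x4a0b71c

Multiply each base-16 digit by 5, carrying:
  c×5 = 60 → write c carry 3
  6×5+3 = 33 → write 1 carry 2
  1×5+2 = 7 → write 7
  f×5 = 75 → write b carry 4
  c×5+4 = 64 → write 0 carry 4
  e×5+4 = 74 → write a carry 4
  remaining carry: 4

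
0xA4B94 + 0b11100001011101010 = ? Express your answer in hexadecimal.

0xC0E7E

0b11100001011101010 = 0x1C2EA in hexadecimal.
Add column by column in base 16, right to left:
  4+A = E
  9+E = 7 carry 1
  B+2+1 = E
  4+C = 0 carry 1
  A+1+1 = C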